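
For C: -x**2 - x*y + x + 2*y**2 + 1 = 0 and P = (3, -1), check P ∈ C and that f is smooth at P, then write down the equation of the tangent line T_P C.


Tangent line at P: -4*x - 7*y + 5 = 0.

Step 1: f(3, -1) = 0, so P lies on C.
Step 2: partial derivatives
  f_x(x, y) = -2*x - y + 1, f_y(x, y) = -x + 4*y.
  f_x(P) = -4, f_y(P) = -7 (gradient nonzero, so P is smooth).
Step 3: tangent line at P: -4·(x − 3) + -7·(y − -1) = 0.
Expanding: -4*x - 7*y + 5 = 0.


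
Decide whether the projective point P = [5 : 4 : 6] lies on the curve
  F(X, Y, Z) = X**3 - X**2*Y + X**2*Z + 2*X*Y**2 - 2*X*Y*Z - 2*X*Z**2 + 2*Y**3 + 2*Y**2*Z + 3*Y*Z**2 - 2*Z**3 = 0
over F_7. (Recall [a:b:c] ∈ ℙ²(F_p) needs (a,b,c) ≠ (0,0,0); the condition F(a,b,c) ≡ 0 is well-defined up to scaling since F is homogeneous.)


F(5,4,6) ≡ 6 (mod 7); P is NOT on the curve.

Evaluate F(5, 4, 6) term-by-term (mod 7).
  X**3 ↦ 1·125·1·1 = 125
  -X**2*Y ↦ -1·25·4·1 = -100
  X**2*Z ↦ 1·25·1·6 = 150
  2*X*Y**2 ↦ 2·5·16·1 = 160
  -2*X*Y*Z ↦ -2·5·4·6 = -240
  -2*X*Z**2 ↦ -2·5·1·36 = -360
  2*Y**3 ↦ 2·1·64·1 = 128
  2*Y**2*Z ↦ 2·1·16·6 = 192
  3*Y*Z**2 ↦ 3·1·4·36 = 432
  -2*Z**3 ↦ -2·1·1·216 = -432
Sum: F(5, 4, 6) = (125) + (-100) + (150) + (160) + (-240) + (-360) + (128) + (192) + (432) + (-432) = 55.
Reducing mod 7: 55 ≡ 6 (mod 7).
Since F(a, b, c) ≡ 6 ≠ 0 (mod 7), P does NOT lie on the curve.


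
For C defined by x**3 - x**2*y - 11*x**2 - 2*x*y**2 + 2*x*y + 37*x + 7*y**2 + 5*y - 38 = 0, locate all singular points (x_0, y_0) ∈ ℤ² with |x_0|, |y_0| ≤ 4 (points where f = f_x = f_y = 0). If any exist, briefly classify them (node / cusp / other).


Singular points: {(3, -1)}; classification: node.

Compute partial derivatives:
  f_x = 3*x**2 - 2*x*y - 22*x - 2*y**2 + 2*y + 37.
  f_y = -x**2 - 4*x*y + 2*x + 14*y + 5.
Scan x_0 ∈ {−4, ..., 4}. For each x_0, f_y(x_0, y) is a polynomial in y; find its integer roots y ∈ {−4, ..., 4}, then test f_x and f at those candidates.
  x = -4: f_y(-4, y) = 30*y - 19; no integer root y with |y| ≤ 4.
  x = -3: f_y(-3, y) = 26*y - 10; no integer root y with |y| ≤ 4.
  x = -2: f_y(-2, y) = 22*y - 3; no integer root y with |y| ≤ 4.
  x = -1: f_y(-1, y) = 18*y + 2; no integer root y with |y| ≤ 4.
  x = 0: f_y(0, y) = 14*y + 5; no integer root y with |y| ≤ 4.
  x = 1: f_y(1, y) = 10*y + 6; no integer root y with |y| ≤ 4.
  x = 2: f_y(2, y) = 6*y + 5; no integer root y with |y| ≤ 4.
  x = 3: f_y(3, y) = 2*y + 2; vanishes at y ∈ {-1}. (3, -1): f_x = 0, f = 0 — SINGULAR.
  x = 4: f_y(4, y) = -2*y - 3; no integer root y with |y| ≤ 4.
Only singular point on the grid: (3, -1).
Classify: substitute x = 3 + u, y = -1 + v and expand: f = u**3 - u**2*v - u**2 - 2*u*v**2 + v**2.
No constant or linear terms (consistent with a singular point). Quadratic part: -u**2 + v**2. Cubic part: u**3 - u**2*v - 2*u*v**2.
The quadratic part v**2 - u**2 = (v − u)(v + u) splits into two distinct linear factors, so there are two distinct tangent lines y − -1 = ±(x − 3) — this is a node (ordinary double point).
Classification: node.


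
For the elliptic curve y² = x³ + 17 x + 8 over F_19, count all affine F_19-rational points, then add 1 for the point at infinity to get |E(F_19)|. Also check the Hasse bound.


Affine points = {(1, 8), (1, 11), (4, 8), (4, 11), (5, 3), (5, 16), (9, 4), (9, 15), (10, 0), (11, 5), (11, 14), (14, 8), (14, 11), (15, 3), (15, 16), (16, 5), (16, 14), (17, 2), (17, 17), (18, 3), (18, 16)}; affine count = 21; |E(F_19)| = 22.

Discriminant check: Δ ∝ 4a³ + 27b² = 4·17³ + 27·8² = 4·4913 + 27·64 ≡ 5 (mod 19). Nonzero ⇒ E is nonsingular.
For each x ∈ F_19, compute rhs = x³ + 17·x + 8 mod 19, then count y ∈ F_19 with y² ≡ rhs.
  x = 0: rhs = 8, matching y values: none (0 points).
  x = 1: rhs = 7, matching y values: 8, 11 (2 points).
  x = 2: rhs = 12, matching y values: none (0 points).
  x = 3: rhs = 10, matching y values: none (0 points).
  x = 4: rhs = 7, matching y values: 8, 11 (2 points).
  x = 5: rhs = 9, matching y values: 3, 16 (2 points).
  x = 6: rhs = 3, matching y values: none (0 points).
  x = 7: rhs = 14, matching y values: none (0 points).
  x = 8: rhs = 10, matching y values: none (0 points).
  x = 9: rhs = 16, matching y values: 4, 15 (2 points).
  x = 10: rhs = 0, matching y values: 0 (1 points).
  x = 11: rhs = 6, matching y values: 5, 14 (2 points).
  x = 12: rhs = 2, matching y values: none (0 points).
  x = 13: rhs = 13, matching y values: none (0 points).
  x = 14: rhs = 7, matching y values: 8, 11 (2 points).
  x = 15: rhs = 9, matching y values: 3, 16 (2 points).
  x = 16: rhs = 6, matching y values: 5, 14 (2 points).
  x = 17: rhs = 4, matching y values: 2, 17 (2 points).
  x = 18: rhs = 9, matching y values: 3, 16 (2 points).
Total affine count: 21.
Full point count |E(F_19)| = 21 + 1 = 22.
Hasse bound: |22 − (19+1)| = |2| = 2 ≤ 2√19 ≈ 8.7178 ✓.


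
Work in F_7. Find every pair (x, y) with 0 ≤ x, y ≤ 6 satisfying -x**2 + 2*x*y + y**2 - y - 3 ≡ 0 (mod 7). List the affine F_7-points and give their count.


Affine F_7-points: {(2, 0), (2, 4), (5, 0), (5, 5), (6, 4), (6, 6)}; count = 6.

For each of the 49 pairs (x, y) ∈ F_7², evaluate f(x, y) mod 7. Record the zeros.
  x = 0: [0↦4, 1↦4, 2↦6, 3↦3, 4↦2, 5↦3, 6↦6]  zeros at y ∈ ∅
  x = 1: [0↦3, 1↦5, 2↦2, 3↦1, 4↦2, 5↦5, 6↦3]  zeros at y ∈ ∅
  x = 2: [0↦0, 1↦4, 2↦3, 3↦4, 4↦0, 5↦5, 6↦5]  zeros at y ∈ {0, 4}
  x = 3: [0↦2, 1↦1, 2↦2, 3↦5, 4↦3, 5↦3, 6↦5]  zeros at y ∈ ∅
  x = 4: [0↦2, 1↦3, 2↦6, 3↦4, 4↦4, 5↦6, 6↦3]  zeros at y ∈ ∅
  x = 5: [0↦0, 1↦3, 2↦1, 3↦1, 4↦3, 5↦0, 6↦6]  zeros at y ∈ {0, 5}
  x = 6: [0↦3, 1↦1, 2↦1, 3↦3, 4↦0, 5↦6, 6↦0]  zeros at y ∈ {4, 6}
Collecting zeros: affine points = {(2, 0), (2, 4), (5, 0), (5, 5), (6, 4), (6, 6)}.
Total count |C(F_7)_aff| = 6.


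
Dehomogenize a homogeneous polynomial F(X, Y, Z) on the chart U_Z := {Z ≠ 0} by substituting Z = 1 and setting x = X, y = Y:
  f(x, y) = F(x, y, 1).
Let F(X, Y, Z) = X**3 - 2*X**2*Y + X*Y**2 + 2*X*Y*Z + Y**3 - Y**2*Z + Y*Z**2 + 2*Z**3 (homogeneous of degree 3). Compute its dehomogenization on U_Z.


f(x, y) = x**3 - 2*x**2*y + x*y**2 + 2*x*y + y**3 - y**2 + y + 2

On U_Z we set Z = 1. Each monomial c·X^i·Y^j·Z^k in F becomes c·x^i·y^j·1^k = c·x^i·y^j.
Substituting Z = 1: F(X, Y, 1) = x**3 - 2*x**2*y + x*y**2 + 2*x*y + y**3 - y**2 + y + 2.
Note: deg(f) ≤ deg(F) = 3; strict inequality happens when F is divisible by Z (lost terms).


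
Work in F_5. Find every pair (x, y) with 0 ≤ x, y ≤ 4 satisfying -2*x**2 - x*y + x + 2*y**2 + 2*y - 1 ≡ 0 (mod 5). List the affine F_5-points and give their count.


Affine F_5-points: {(2, 1), (2, 4), (3, 1), (3, 2), (4, 2), (4, 4)}; count = 6.

For each of the 25 pairs (x, y) ∈ F_5², evaluate f(x, y) mod 5. Record the zeros.
  x = 0: [0↦4, 1↦3, 2↦1, 3↦3, 4↦4]  zeros at y ∈ ∅
  x = 1: [0↦3, 1↦1, 2↦3, 3↦4, 4↦4]  zeros at y ∈ ∅
  x = 2: [0↦3, 1↦0, 2↦1, 3↦1, 4↦0]  zeros at y ∈ {1, 4}
  x = 3: [0↦4, 1↦0, 2↦0, 3↦4, 4↦2]  zeros at y ∈ {1, 2}
  x = 4: [0↦1, 1↦1, 2↦0, 3↦3, 4↦0]  zeros at y ∈ {2, 4}
Collecting zeros: affine points = {(2, 1), (2, 4), (3, 1), (3, 2), (4, 2), (4, 4)}.
Total count |C(F_5)_aff| = 6.


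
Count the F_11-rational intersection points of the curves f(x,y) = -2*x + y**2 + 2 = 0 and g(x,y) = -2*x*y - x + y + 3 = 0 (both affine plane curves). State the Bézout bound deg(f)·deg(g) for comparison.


Common zeros: {(0, 8)}; count = 1; Bézout bound = 4.

deg(f) = 2, deg(g) = 2, so Bézout bound = 4.
Scan x ∈ F_11. For each x, list the y ∈ F_11 with f(x, y) ≡ 0 and those with g(x, y) ≡ 0 (mod 11); the common zeros in that column are the intersection.
  x = 0: f ≡ 0 at y ∈ {3, 8}; g ≡ 0 at y ∈ {8}; common: {8}.
  x = 1: f ≡ 0 at y ∈ {0}; g ≡ 0 at y ∈ {2}; common: ∅.
  x = 2: f ≡ 0 at y ∈ ∅; g ≡ 0 at y ∈ {4}; common: ∅.
  x = 3: f ≡ 0 at y ∈ {2, 9}; g ≡ 0 at y ∈ {0}; common: ∅.
  x = 4: f ≡ 0 at y ∈ ∅; g ≡ 0 at y ∈ {3}; common: ∅.
  x = 5: f ≡ 0 at y ∈ ∅; g ≡ 0 at y ∈ {1}; common: ∅.
  x = 6: f ≡ 0 at y ∈ ∅; g ≡ 0 at y ∈ ∅; common: ∅.
  x = 7: f ≡ 0 at y ∈ {1, 10}; g ≡ 0 at y ∈ {9}; common: ∅.
  x = 8: f ≡ 0 at y ∈ {5, 6}; g ≡ 0 at y ∈ {7}; common: ∅.
  x = 9: f ≡ 0 at y ∈ {4, 7}; g ≡ 0 at y ∈ {10}; common: ∅.
  x = 10: f ≡ 0 at y ∈ ∅; g ≡ 0 at y ∈ {6}; common: ∅.
Collecting: common zeros = {(0, 8)}, so the count is 1.
Comparison with the Bézout bound: 1 ≤ 4 = deg(f)·deg(g), as expected for curves with no common component (the affine F_11-count falls short of the bound because intersections may lie at infinity, over extension fields, or carry multiplicity).


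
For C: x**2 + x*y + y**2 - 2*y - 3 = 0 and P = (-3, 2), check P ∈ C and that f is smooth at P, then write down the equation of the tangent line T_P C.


Tangent line at P: -4*x - y - 10 = 0.

Step 1: f(-3, 2) = 0, so P lies on C.
Step 2: partial derivatives
  f_x(x, y) = 2*x + y, f_y(x, y) = x + 2*y - 2.
  f_x(P) = -4, f_y(P) = -1 (gradient nonzero, so P is smooth).
Step 3: tangent line at P: -4·(x − -3) + -1·(y − 2) = 0.
Expanding: -4*x - y - 10 = 0.


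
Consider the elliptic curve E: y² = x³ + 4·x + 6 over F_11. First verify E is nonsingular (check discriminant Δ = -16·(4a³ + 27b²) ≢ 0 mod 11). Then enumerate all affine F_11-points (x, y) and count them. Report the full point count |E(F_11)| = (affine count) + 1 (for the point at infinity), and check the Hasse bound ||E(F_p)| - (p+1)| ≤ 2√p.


Affine points = {(1, 0), (2, 0), (3, 1), (3, 10), (4, 3), (4, 8), (6, 2), (6, 9), (7, 5), (7, 6), (8, 0), (9, 1), (9, 10), (10, 1), (10, 10)}; affine count = 15; |E(F_11)| = 16.

Discriminant check: Δ ∝ 4a³ + 27b² = 4·4³ + 27·6² = 4·64 + 27·36 ≡ 7 (mod 11). Nonzero ⇒ E is nonsingular.
For each x ∈ F_11, compute rhs = x³ + 4·x + 6 mod 11, then count y ∈ F_11 with y² ≡ rhs.
  x = 0: rhs = 6, matching y values: none (0 points).
  x = 1: rhs = 0, matching y values: 0 (1 points).
  x = 2: rhs = 0, matching y values: 0 (1 points).
  x = 3: rhs = 1, matching y values: 1, 10 (2 points).
  x = 4: rhs = 9, matching y values: 3, 8 (2 points).
  x = 5: rhs = 8, matching y values: none (0 points).
  x = 6: rhs = 4, matching y values: 2, 9 (2 points).
  x = 7: rhs = 3, matching y values: 5, 6 (2 points).
  x = 8: rhs = 0, matching y values: 0 (1 points).
  x = 9: rhs = 1, matching y values: 1, 10 (2 points).
  x = 10: rhs = 1, matching y values: 1, 10 (2 points).
Total affine count: 15.
Full point count |E(F_11)| = 15 + 1 = 16.
Hasse bound: |16 − (11+1)| = |4| = 4 ≤ 2√11 ≈ 6.6332 ✓.


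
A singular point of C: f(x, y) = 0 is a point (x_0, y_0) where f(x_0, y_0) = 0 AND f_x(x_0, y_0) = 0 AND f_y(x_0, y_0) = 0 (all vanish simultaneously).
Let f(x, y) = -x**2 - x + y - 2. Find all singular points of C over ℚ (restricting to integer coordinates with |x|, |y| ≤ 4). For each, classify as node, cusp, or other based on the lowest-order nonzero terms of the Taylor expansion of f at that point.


No singular points in the scanned grid; C is smooth there.

Compute partial derivatives:
  f_x = -2*x - 1.
  f_y = 1.
f_y = 1 is a nonzero constant, so f_y never vanishes: no point (x, y) can satisfy f = f_x = f_y = 0. In particular no (x, y) ∈ {−4, ..., 4}² is singular; the curve is smooth.


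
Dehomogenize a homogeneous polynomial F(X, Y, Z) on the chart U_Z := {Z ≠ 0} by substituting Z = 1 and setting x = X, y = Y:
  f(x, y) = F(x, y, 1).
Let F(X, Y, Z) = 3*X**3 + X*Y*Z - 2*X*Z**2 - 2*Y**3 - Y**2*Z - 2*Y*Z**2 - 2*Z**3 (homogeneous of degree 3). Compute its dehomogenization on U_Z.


f(x, y) = 3*x**3 + x*y - 2*x - 2*y**3 - y**2 - 2*y - 2

On U_Z we set Z = 1. Each monomial c·X^i·Y^j·Z^k in F becomes c·x^i·y^j·1^k = c·x^i·y^j.
Substituting Z = 1: F(X, Y, 1) = 3*x**3 + x*y - 2*x - 2*y**3 - y**2 - 2*y - 2.
Note: deg(f) ≤ deg(F) = 3; strict inequality happens when F is divisible by Z (lost terms).


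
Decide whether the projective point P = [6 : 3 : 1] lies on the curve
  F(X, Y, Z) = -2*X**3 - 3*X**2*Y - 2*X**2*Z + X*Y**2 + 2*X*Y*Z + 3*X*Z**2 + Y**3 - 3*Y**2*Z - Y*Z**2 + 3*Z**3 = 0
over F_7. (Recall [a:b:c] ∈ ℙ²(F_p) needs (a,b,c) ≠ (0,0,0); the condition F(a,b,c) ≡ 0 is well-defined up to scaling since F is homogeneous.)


F(6,3,1) ≡ 1 (mod 7); P is NOT on the curve.

Evaluate F(6, 3, 1) term-by-term (mod 7).
  -2*X**3 ↦ -2·216·1·1 = -432
  -3*X**2*Y ↦ -3·36·3·1 = -324
  -2*X**2*Z ↦ -2·36·1·1 = -72
  X*Y**2 ↦ 1·6·9·1 = 54
  2*X*Y*Z ↦ 2·6·3·1 = 36
  3*X*Z**2 ↦ 3·6·1·1 = 18
  Y**3 ↦ 1·1·27·1 = 27
  -3*Y**2*Z ↦ -3·1·9·1 = -27
  -Y*Z**2 ↦ -1·1·3·1 = -3
  3*Z**3 ↦ 3·1·1·1 = 3
Sum: F(6, 3, 1) = (-432) + (-324) + (-72) + (54) + (36) + (18) + (27) + (-27) + (-3) + (3) = -720.
Reducing mod 7: -720 ≡ 1 (mod 7).
Since F(a, b, c) ≡ 1 ≠ 0 (mod 7), P does NOT lie on the curve.


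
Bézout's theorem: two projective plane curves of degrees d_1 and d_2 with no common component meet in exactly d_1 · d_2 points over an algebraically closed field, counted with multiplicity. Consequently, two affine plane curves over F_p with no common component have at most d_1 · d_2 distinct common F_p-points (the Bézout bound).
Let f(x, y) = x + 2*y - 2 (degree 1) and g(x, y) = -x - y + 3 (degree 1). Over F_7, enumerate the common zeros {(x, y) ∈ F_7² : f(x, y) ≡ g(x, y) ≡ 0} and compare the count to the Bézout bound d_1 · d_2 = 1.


Common zeros: {(4, 6)}; count = 1; Bézout bound = 1.

deg(f) = 1, deg(g) = 1, so Bézout bound = 1.
Scan x ∈ F_7. For each x, list the y ∈ F_7 with f(x, y) ≡ 0 and those with g(x, y) ≡ 0 (mod 7); the common zeros in that column are the intersection.
  x = 0: f ≡ 0 at y ∈ {1}; g ≡ 0 at y ∈ {3}; common: ∅.
  x = 1: f ≡ 0 at y ∈ {4}; g ≡ 0 at y ∈ {2}; common: ∅.
  x = 2: f ≡ 0 at y ∈ {0}; g ≡ 0 at y ∈ {1}; common: ∅.
  x = 3: f ≡ 0 at y ∈ {3}; g ≡ 0 at y ∈ {0}; common: ∅.
  x = 4: f ≡ 0 at y ∈ {6}; g ≡ 0 at y ∈ {6}; common: {6}.
  x = 5: f ≡ 0 at y ∈ {2}; g ≡ 0 at y ∈ {5}; common: ∅.
  x = 6: f ≡ 0 at y ∈ {5}; g ≡ 0 at y ∈ {4}; common: ∅.
Collecting: common zeros = {(4, 6)}, so the count is 1.
Comparison with the Bézout bound: 1 ≤ 1 = deg(f)·deg(g), as expected for curves with no common component (the bound is attained).


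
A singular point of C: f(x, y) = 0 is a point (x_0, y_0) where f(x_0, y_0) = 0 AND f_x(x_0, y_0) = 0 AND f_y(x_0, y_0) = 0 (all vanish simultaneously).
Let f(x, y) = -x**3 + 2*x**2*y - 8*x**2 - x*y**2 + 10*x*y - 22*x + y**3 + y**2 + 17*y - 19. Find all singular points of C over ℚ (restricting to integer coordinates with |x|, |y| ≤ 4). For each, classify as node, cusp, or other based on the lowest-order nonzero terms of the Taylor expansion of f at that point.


Singular points: {(-3, -1)}; classification: node.

Compute partial derivatives:
  f_x = -3*x**2 + 4*x*y - 16*x - y**2 + 10*y - 22.
  f_y = 2*x**2 - 2*x*y + 10*x + 3*y**2 + 2*y + 17.
Scan x_0 ∈ {−4, ..., 4}. For each x_0, f_y(x_0, y) is a polynomial in y; find its integer roots y ∈ {−4, ..., 4}, then test f_x and f at those candidates.
  x = -4: f_y(-4, y) = 3*y**2 + 10*y + 9; no integer root y with |y| ≤ 4.
  x = -3: f_y(-3, y) = 3*y**2 + 8*y + 5; vanishes at y ∈ {-1}. (-3, -1): f_x = 0, f = 0 — SINGULAR.
  x = -2: f_y(-2, y) = 3*y**2 + 6*y + 5; no integer root y with |y| ≤ 4.
  x = -1: f_y(-1, y) = 3*y**2 + 4*y + 9; no integer root y with |y| ≤ 4.
  x = 0: f_y(0, y) = 3*y**2 + 2*y + 17; no integer root y with |y| ≤ 4.
  x = 1: f_y(1, y) = 3*y**2 + 29; no integer root y with |y| ≤ 4.
  x = 2: f_y(2, y) = 3*y**2 - 2*y + 45; no integer root y with |y| ≤ 4.
  x = 3: f_y(3, y) = 3*y**2 - 4*y + 65; no integer root y with |y| ≤ 4.
  x = 4: f_y(4, y) = 3*y**2 - 6*y + 89; no integer root y with |y| ≤ 4.
Only singular point on the grid: (-3, -1).
Classify: substitute x = -3 + u, y = -1 + v and expand: f = -u**3 + 2*u**2*v - u**2 - u*v**2 + v**3 + v**2.
No constant or linear terms (consistent with a singular point). Quadratic part: -u**2 + v**2. Cubic part: -u**3 + 2*u**2*v - u*v**2 + v**3.
The quadratic part v**2 - u**2 = (v − u)(v + u) splits into two distinct linear factors, so there are two distinct tangent lines y − -1 = ±(x − -3) — this is a node (ordinary double point).
Classification: node.


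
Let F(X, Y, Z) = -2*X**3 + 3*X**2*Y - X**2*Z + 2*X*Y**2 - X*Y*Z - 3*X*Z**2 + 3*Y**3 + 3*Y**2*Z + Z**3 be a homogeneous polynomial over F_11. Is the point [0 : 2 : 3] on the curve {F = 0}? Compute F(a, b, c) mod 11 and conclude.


F(0,2,3) ≡ 10 (mod 11); P is NOT on the curve.

Evaluate F(0, 2, 3) term-by-term (mod 11).
  -2*X**3 ↦ -2·0·1·1 = 0
  3*X**2*Y ↦ 3·0·2·1 = 0
  -X**2*Z ↦ -1·0·1·3 = 0
  2*X*Y**2 ↦ 2·0·4·1 = 0
  -X*Y*Z ↦ -1·0·2·3 = 0
  -3*X*Z**2 ↦ -3·0·1·9 = 0
  3*Y**3 ↦ 3·1·8·1 = 24
  3*Y**2*Z ↦ 3·1·4·3 = 36
  Z**3 ↦ 1·1·1·27 = 27
Sum: F(0, 2, 3) = (0) + (0) + (0) + (0) + (0) + (0) + (24) + (36) + (27) = 87.
Reducing mod 11: 87 ≡ 10 (mod 11).
Since F(a, b, c) ≡ 10 ≠ 0 (mod 11), P does NOT lie on the curve.


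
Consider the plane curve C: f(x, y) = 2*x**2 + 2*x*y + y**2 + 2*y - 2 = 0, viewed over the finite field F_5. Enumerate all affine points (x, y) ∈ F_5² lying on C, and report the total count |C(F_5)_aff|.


Affine F_5-points: {(1, 0), (1, 1), (3, 1), (4, 0)}; count = 4.

For each of the 25 pairs (x, y) ∈ F_5², evaluate f(x, y) mod 5. Record the zeros.
  x = 0: [0↦3, 1↦1, 2↦1, 3↦3, 4↦2]  zeros at y ∈ ∅
  x = 1: [0↦0, 1↦0, 2↦2, 3↦1, 4↦2]  zeros at y ∈ {0, 1}
  x = 2: [0↦1, 1↦3, 2↦2, 3↦3, 4↦1]  zeros at y ∈ ∅
  x = 3: [0↦1, 1↦0, 2↦1, 3↦4, 4↦4]  zeros at y ∈ {1}
  x = 4: [0↦0, 1↦1, 2↦4, 3↦4, 4↦1]  zeros at y ∈ {0}
Collecting zeros: affine points = {(1, 0), (1, 1), (3, 1), (4, 0)}.
Total count |C(F_5)_aff| = 4.


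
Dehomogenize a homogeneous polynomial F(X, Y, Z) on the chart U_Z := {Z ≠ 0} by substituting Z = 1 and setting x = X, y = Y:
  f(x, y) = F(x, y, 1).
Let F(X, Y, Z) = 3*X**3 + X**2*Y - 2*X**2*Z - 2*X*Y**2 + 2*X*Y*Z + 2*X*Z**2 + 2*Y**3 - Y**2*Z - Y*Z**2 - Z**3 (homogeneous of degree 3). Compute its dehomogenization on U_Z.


f(x, y) = 3*x**3 + x**2*y - 2*x**2 - 2*x*y**2 + 2*x*y + 2*x + 2*y**3 - y**2 - y - 1

On U_Z we set Z = 1. Each monomial c·X^i·Y^j·Z^k in F becomes c·x^i·y^j·1^k = c·x^i·y^j.
Substituting Z = 1: F(X, Y, 1) = 3*x**3 + x**2*y - 2*x**2 - 2*x*y**2 + 2*x*y + 2*x + 2*y**3 - y**2 - y - 1.
Note: deg(f) ≤ deg(F) = 3; strict inequality happens when F is divisible by Z (lost terms).


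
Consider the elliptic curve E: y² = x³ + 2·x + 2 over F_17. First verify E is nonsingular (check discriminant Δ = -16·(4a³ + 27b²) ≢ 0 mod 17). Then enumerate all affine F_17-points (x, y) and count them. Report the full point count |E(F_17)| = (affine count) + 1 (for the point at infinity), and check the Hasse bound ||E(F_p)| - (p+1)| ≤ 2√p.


Affine points = {(0, 6), (0, 11), (3, 1), (3, 16), (5, 1), (5, 16), (6, 3), (6, 14), (7, 6), (7, 11), (9, 1), (9, 16), (10, 6), (10, 11), (13, 7), (13, 10), (16, 4), (16, 13)}; affine count = 18; |E(F_17)| = 19.

Discriminant check: Δ ∝ 4a³ + 27b² = 4·2³ + 27·2² = 4·8 + 27·4 ≡ 4 (mod 17). Nonzero ⇒ E is nonsingular.
For each x ∈ F_17, compute rhs = x³ + 2·x + 2 mod 17, then count y ∈ F_17 with y² ≡ rhs.
  x = 0: rhs = 2, matching y values: 6, 11 (2 points).
  x = 1: rhs = 5, matching y values: none (0 points).
  x = 2: rhs = 14, matching y values: none (0 points).
  x = 3: rhs = 1, matching y values: 1, 16 (2 points).
  x = 4: rhs = 6, matching y values: none (0 points).
  x = 5: rhs = 1, matching y values: 1, 16 (2 points).
  x = 6: rhs = 9, matching y values: 3, 14 (2 points).
  x = 7: rhs = 2, matching y values: 6, 11 (2 points).
  x = 8: rhs = 3, matching y values: none (0 points).
  x = 9: rhs = 1, matching y values: 1, 16 (2 points).
  x = 10: rhs = 2, matching y values: 6, 11 (2 points).
  x = 11: rhs = 12, matching y values: none (0 points).
  x = 12: rhs = 3, matching y values: none (0 points).
  x = 13: rhs = 15, matching y values: 7, 10 (2 points).
  x = 14: rhs = 3, matching y values: none (0 points).
  x = 15: rhs = 7, matching y values: none (0 points).
  x = 16: rhs = 16, matching y values: 4, 13 (2 points).
Total affine count: 18.
Full point count |E(F_17)| = 18 + 1 = 19.
Hasse bound: |19 − (17+1)| = |1| = 1 ≤ 2√17 ≈ 8.2462 ✓.


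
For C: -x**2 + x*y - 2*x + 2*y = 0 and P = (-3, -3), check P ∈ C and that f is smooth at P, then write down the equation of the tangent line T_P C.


Tangent line at P: x - y = 0.

Step 1: f(-3, -3) = 0, so P lies on C.
Step 2: partial derivatives
  f_x(x, y) = -2*x + y - 2, f_y(x, y) = x + 2.
  f_x(P) = 1, f_y(P) = -1 (gradient nonzero, so P is smooth).
Step 3: tangent line at P: 1·(x − -3) + -1·(y − -3) = 0.
Expanding: x - y = 0.


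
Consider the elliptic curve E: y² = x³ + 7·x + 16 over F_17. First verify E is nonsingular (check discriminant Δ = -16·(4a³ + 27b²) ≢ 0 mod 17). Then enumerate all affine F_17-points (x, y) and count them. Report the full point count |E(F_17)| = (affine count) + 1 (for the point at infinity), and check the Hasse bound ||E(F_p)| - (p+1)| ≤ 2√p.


Affine points = {(0, 4), (0, 13), (2, 2), (2, 15), (3, 8), (3, 9), (6, 6), (6, 11), (7, 0), (9, 3), (9, 14), (10, 7), (10, 10), (11, 8), (11, 9), (12, 3), (12, 14), (13, 3), (13, 14), (14, 6), (14, 11), (16, 5), (16, 12)}; affine count = 23; |E(F_17)| = 24.

Discriminant check: Δ ∝ 4a³ + 27b² = 4·7³ + 27·16² = 4·343 + 27·256 ≡ 5 (mod 17). Nonzero ⇒ E is nonsingular.
For each x ∈ F_17, compute rhs = x³ + 7·x + 16 mod 17, then count y ∈ F_17 with y² ≡ rhs.
  x = 0: rhs = 16, matching y values: 4, 13 (2 points).
  x = 1: rhs = 7, matching y values: none (0 points).
  x = 2: rhs = 4, matching y values: 2, 15 (2 points).
  x = 3: rhs = 13, matching y values: 8, 9 (2 points).
  x = 4: rhs = 6, matching y values: none (0 points).
  x = 5: rhs = 6, matching y values: none (0 points).
  x = 6: rhs = 2, matching y values: 6, 11 (2 points).
  x = 7: rhs = 0, matching y values: 0 (1 points).
  x = 8: rhs = 6, matching y values: none (0 points).
  x = 9: rhs = 9, matching y values: 3, 14 (2 points).
  x = 10: rhs = 15, matching y values: 7, 10 (2 points).
  x = 11: rhs = 13, matching y values: 8, 9 (2 points).
  x = 12: rhs = 9, matching y values: 3, 14 (2 points).
  x = 13: rhs = 9, matching y values: 3, 14 (2 points).
  x = 14: rhs = 2, matching y values: 6, 11 (2 points).
  x = 15: rhs = 11, matching y values: none (0 points).
  x = 16: rhs = 8, matching y values: 5, 12 (2 points).
Total affine count: 23.
Full point count |E(F_17)| = 23 + 1 = 24.
Hasse bound: |24 − (17+1)| = |6| = 6 ≤ 2√17 ≈ 8.2462 ✓.


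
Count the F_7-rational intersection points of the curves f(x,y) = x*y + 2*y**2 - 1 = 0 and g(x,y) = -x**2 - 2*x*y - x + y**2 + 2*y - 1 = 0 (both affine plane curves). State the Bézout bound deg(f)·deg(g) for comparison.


Common zeros: {(0, 2)}; count = 1; Bézout bound = 4.

deg(f) = 2, deg(g) = 2, so Bézout bound = 4.
Scan x ∈ F_7. For each x, list the y ∈ F_7 with f(x, y) ≡ 0 and those with g(x, y) ≡ 0 (mod 7); the common zeros in that column are the intersection.
  x = 0: f ≡ 0 at y ∈ {2, 5}; g ≡ 0 at y ∈ {2, 3}; common: {2}.
  x = 1: f ≡ 0 at y ∈ {4, 6}; g ≡ 0 at y ∈ ∅; common: ∅.
  x = 2: f ≡ 0 at y ∈ ∅; g ≡ 0 at y ∈ {0, 2}; common: ∅.
  x = 3: f ≡ 0 at y ∈ ∅; g ≡ 0 at y ∈ ∅; common: ∅.
  x = 4: f ≡ 0 at y ∈ ∅; g ≡ 0 at y ∈ {0, 6}; common: ∅.
  x = 5: f ≡ 0 at y ∈ ∅; g ≡ 0 at y ∈ ∅; common: ∅.
  x = 6: f ≡ 0 at y ∈ {1, 3}; g ≡ 0 at y ∈ ∅; common: ∅.
Collecting: common zeros = {(0, 2)}, so the count is 1.
Comparison with the Bézout bound: 1 ≤ 4 = deg(f)·deg(g), as expected for curves with no common component (the affine F_7-count falls short of the bound because intersections may lie at infinity, over extension fields, or carry multiplicity).


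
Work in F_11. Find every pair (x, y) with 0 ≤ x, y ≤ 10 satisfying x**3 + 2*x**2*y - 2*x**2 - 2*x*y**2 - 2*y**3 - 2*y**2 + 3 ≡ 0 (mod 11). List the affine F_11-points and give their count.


Affine F_11-points: {(0, 5), (0, 7), (0, 9), (3, 2), (4, 1), (5, 3), (7, 5), (8, 1), (9, 4), (10, 0), (10, 1), (10, 10)}; count = 12.

For each of the 121 pairs (x, y) ∈ F_11², evaluate f(x, y) mod 11. Record the zeros.
  x = 0: [0↦3, 1↦10, 2↦1, 3↦8, 4↦8, 5↦0, 6↦5, 7↦0, 8↦6, 9↦0, 10↦3]  zeros at y ∈ {5, 7, 9}
  x = 1: [0↦2, 1↦9, 2↦7, 3↦6, 4↦5, 5↦3, 6↦10, 7↦3, 8↦3, 9↦9, 10↦9]  zeros at y ∈ ∅
  x = 2: [0↦3, 1↦3, 2↦1, 3↦7, 4↦9, 5↦6, 6↦8, 7↦3, 8↦1, 9↦1, 10↦2]  zeros at y ∈ ∅
  x = 3: [0↦1, 1↦9, 2↦0, 3↦6, 4↦4, 5↦4, 6↦5, 7↦6, 8↦6, 9↦4, 10↦10]  zeros at y ∈ {2}
  x = 4: [0↦2, 1↦0, 2↦10, 3↦9, 4↦7, 5↦3, 6↦7, 7↦7, 8↦2, 9↦2, 10↦6]  zeros at y ∈ {1}
  x = 5: [0↦1, 1↦4, 2↦4, 3↦0, 4↦2, 5↦9, 6↦9, 7↦1, 8↦6, 9↦1, 10↦7]  zeros at y ∈ {3}
  x = 6: [0↦4, 1↦5, 2↦10, 3↦7, 4↦6, 5↦6, 6↦6, 7↦5, 8↦2, 9↦7, 10↦8]  zeros at y ∈ ∅
  x = 7: [0↦6, 1↦9, 2↦1, 3↦3, 4↦3, 5↦0, 6↦4, 7↦3, 8↦7, 9↦4, 10↦4]  zeros at y ∈ {5}
  x = 8: [0↦2, 1↦0, 2↦5, 3↦5, 4↦10, 5↦8, 6↦9, 7↦1, 8↦5, 9↦9, 10↦1]  zeros at y ∈ {1}
  x = 9: [0↦9, 1↦6, 2↦6, 3↦8, 4↦0, 5↦3, 6↦5, 7↦5, 8↦2, 9↦6, 10↦5]  zeros at y ∈ {4}
  x = 10: [0↦0, 1↦0, 2↦10, 3↦7, 4↦1, 5↦2, 6↦9, 7↦10, 8↦4, 9↦1, 10↦0]  zeros at y ∈ {0, 1, 10}
Collecting zeros: affine points = {(0, 5), (0, 7), (0, 9), (3, 2), (4, 1), (5, 3), (7, 5), (8, 1), (9, 4), (10, 0), (10, 1), (10, 10)}.
Total count |C(F_11)_aff| = 12.


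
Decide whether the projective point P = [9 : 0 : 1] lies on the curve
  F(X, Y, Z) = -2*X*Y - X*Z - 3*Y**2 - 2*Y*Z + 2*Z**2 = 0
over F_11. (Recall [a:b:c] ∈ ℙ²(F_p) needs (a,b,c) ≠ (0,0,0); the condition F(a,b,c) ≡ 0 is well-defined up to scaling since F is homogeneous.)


F(9,0,1) ≡ 4 (mod 11); P is NOT on the curve.

Evaluate F(9, 0, 1) term-by-term (mod 11).
  -2*X*Y ↦ -2·9·0·1 = 0
  -X*Z ↦ -1·9·1·1 = -9
  -3*Y**2 ↦ -3·1·0·1 = 0
  -2*Y*Z ↦ -2·1·0·1 = 0
  2*Z**2 ↦ 2·1·1·1 = 2
Sum: F(9, 0, 1) = (0) + (-9) + (0) + (0) + (2) = -7.
Reducing mod 11: -7 ≡ 4 (mod 11).
Since F(a, b, c) ≡ 4 ≠ 0 (mod 11), P does NOT lie on the curve.


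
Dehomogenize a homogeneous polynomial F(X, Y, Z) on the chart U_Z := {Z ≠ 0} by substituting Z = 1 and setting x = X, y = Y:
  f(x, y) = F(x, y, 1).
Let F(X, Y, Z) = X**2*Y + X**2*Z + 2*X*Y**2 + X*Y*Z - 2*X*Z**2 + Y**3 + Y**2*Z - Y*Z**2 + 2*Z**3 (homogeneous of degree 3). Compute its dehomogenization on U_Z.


f(x, y) = x**2*y + x**2 + 2*x*y**2 + x*y - 2*x + y**3 + y**2 - y + 2

On U_Z we set Z = 1. Each monomial c·X^i·Y^j·Z^k in F becomes c·x^i·y^j·1^k = c·x^i·y^j.
Substituting Z = 1: F(X, Y, 1) = x**2*y + x**2 + 2*x*y**2 + x*y - 2*x + y**3 + y**2 - y + 2.
Note: deg(f) ≤ deg(F) = 3; strict inequality happens when F is divisible by Z (lost terms).


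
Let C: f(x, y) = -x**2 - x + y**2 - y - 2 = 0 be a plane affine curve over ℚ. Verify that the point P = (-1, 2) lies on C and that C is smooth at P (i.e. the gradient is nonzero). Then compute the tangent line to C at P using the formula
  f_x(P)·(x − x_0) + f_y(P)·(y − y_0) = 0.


Tangent line at P: x + 3*y - 5 = 0.

Step 1: f(-1, 2) = 0, so P lies on C.
Step 2: partial derivatives
  f_x(x, y) = -2*x - 1, f_y(x, y) = 2*y - 1.
  f_x(P) = 1, f_y(P) = 3 (gradient nonzero, so P is smooth).
Step 3: tangent line at P: 1·(x − -1) + 3·(y − 2) = 0.
Expanding: x + 3*y - 5 = 0.


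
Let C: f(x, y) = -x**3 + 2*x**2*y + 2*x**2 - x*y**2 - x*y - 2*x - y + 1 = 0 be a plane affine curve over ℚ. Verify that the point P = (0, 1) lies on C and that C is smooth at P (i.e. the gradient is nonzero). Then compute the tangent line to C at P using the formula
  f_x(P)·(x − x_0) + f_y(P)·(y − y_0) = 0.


Tangent line at P: -4*x - y + 1 = 0.

Step 1: f(0, 1) = 0, so P lies on C.
Step 2: partial derivatives
  f_x(x, y) = -3*x**2 + 4*x*y + 4*x - y**2 - y - 2, f_y(x, y) = 2*x**2 - 2*x*y - x - 1.
  f_x(P) = -4, f_y(P) = -1 (gradient nonzero, so P is smooth).
Step 3: tangent line at P: -4·(x − 0) + -1·(y − 1) = 0.
Expanding: -4*x - y + 1 = 0.


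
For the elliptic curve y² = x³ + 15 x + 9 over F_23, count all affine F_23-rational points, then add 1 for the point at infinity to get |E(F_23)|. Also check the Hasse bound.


Affine points = {(0, 3), (0, 20), (1, 5), (1, 18), (2, 1), (2, 22), (3, 9), (3, 14), (4, 8), (4, 15), (5, 5), (5, 18), (6, 4), (6, 19), (10, 3), (10, 20), (12, 10), (12, 13), (13, 3), (13, 20), (17, 5), (17, 18), (18, 4), (18, 19), (19, 0), (20, 11), (20, 12), (22, 4), (22, 19)}; affine count = 29; |E(F_23)| = 30.

Discriminant check: Δ ∝ 4a³ + 27b² = 4·15³ + 27·9² = 4·3375 + 27·81 ≡ 1 (mod 23). Nonzero ⇒ E is nonsingular.
For each x ∈ F_23, compute rhs = x³ + 15·x + 9 mod 23, then count y ∈ F_23 with y² ≡ rhs.
  x = 0: rhs = 9, matching y values: 3, 20 (2 points).
  x = 1: rhs = 2, matching y values: 5, 18 (2 points).
  x = 2: rhs = 1, matching y values: 1, 22 (2 points).
  x = 3: rhs = 12, matching y values: 9, 14 (2 points).
  x = 4: rhs = 18, matching y values: 8, 15 (2 points).
  x = 5: rhs = 2, matching y values: 5, 18 (2 points).
  x = 6: rhs = 16, matching y values: 4, 19 (2 points).
  x = 7: rhs = 20, matching y values: none (0 points).
  x = 8: rhs = 20, matching y values: none (0 points).
  x = 9: rhs = 22, matching y values: none (0 points).
  x = 10: rhs = 9, matching y values: 3, 20 (2 points).
  x = 11: rhs = 10, matching y values: none (0 points).
  x = 12: rhs = 8, matching y values: 10, 13 (2 points).
  x = 13: rhs = 9, matching y values: 3, 20 (2 points).
  x = 14: rhs = 19, matching y values: none (0 points).
  x = 15: rhs = 21, matching y values: none (0 points).
  x = 16: rhs = 21, matching y values: none (0 points).
  x = 17: rhs = 2, matching y values: 5, 18 (2 points).
  x = 18: rhs = 16, matching y values: 4, 19 (2 points).
  x = 19: rhs = 0, matching y values: 0 (1 points).
  x = 20: rhs = 6, matching y values: 11, 12 (2 points).
  x = 21: rhs = 17, matching y values: none (0 points).
  x = 22: rhs = 16, matching y values: 4, 19 (2 points).
Total affine count: 29.
Full point count |E(F_23)| = 29 + 1 = 30.
Hasse bound: |30 − (23+1)| = |6| = 6 ≤ 2√23 ≈ 9.5917 ✓.


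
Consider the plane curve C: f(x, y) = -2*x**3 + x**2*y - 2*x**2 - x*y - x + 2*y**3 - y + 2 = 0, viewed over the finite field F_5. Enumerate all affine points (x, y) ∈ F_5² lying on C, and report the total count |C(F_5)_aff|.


Affine F_5-points: {(3, 4), (4, 3), (4, 4)}; count = 3.

For each of the 25 pairs (x, y) ∈ F_5², evaluate f(x, y) mod 5. Record the zeros.
  x = 0: [0↦2, 1↦3, 2↦1, 3↦3, 4↦1]  zeros at y ∈ ∅
  x = 1: [0↦2, 1↦3, 2↦1, 3↦3, 4↦1]  zeros at y ∈ ∅
  x = 2: [0↦1, 1↦4, 2↦4, 3↦3, 4↦3]  zeros at y ∈ ∅
  x = 3: [0↦2, 1↦4, 2↦3, 3↦1, 4↦0]  zeros at y ∈ {4}
  x = 4: [0↦3, 1↦1, 2↦1, 3↦0, 4↦0]  zeros at y ∈ {3, 4}
Collecting zeros: affine points = {(3, 4), (4, 3), (4, 4)}.
Total count |C(F_5)_aff| = 3.


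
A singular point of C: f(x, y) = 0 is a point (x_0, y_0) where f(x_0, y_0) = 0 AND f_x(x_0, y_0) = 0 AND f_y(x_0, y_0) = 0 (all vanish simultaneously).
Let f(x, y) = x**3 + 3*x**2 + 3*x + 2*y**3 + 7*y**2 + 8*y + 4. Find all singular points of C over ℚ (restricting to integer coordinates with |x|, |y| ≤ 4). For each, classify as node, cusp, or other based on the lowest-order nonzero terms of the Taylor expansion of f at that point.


Singular points: {(-1, -1)}; classification: cusp.

Compute partial derivatives:
  f_x = 3*x**2 + 6*x + 3.
  f_y = 6*y**2 + 14*y + 8.
Scan x_0 ∈ {−4, ..., 4}. For each x_0, f_y(x_0, y) is a polynomial in y; find its integer roots y ∈ {−4, ..., 4}, then test f_x and f at those candidates.
  x = -4: f_y(-4, y) = 6*y**2 + 14*y + 8; vanishes at y ∈ {-1}. (-4, -1): f_x = 27 ≠ 0.
  x = -3: f_y(-3, y) = 6*y**2 + 14*y + 8; vanishes at y ∈ {-1}. (-3, -1): f_x = 12 ≠ 0.
  x = -2: f_y(-2, y) = 6*y**2 + 14*y + 8; vanishes at y ∈ {-1}. (-2, -1): f_x = 3 ≠ 0.
  x = -1: f_y(-1, y) = 6*y**2 + 14*y + 8; vanishes at y ∈ {-1}. (-1, -1): f_x = 0, f = 0 — SINGULAR.
  x = 0: f_y(0, y) = 6*y**2 + 14*y + 8; vanishes at y ∈ {-1}. (0, -1): f_x = 3 ≠ 0.
  x = 1: f_y(1, y) = 6*y**2 + 14*y + 8; vanishes at y ∈ {-1}. (1, -1): f_x = 12 ≠ 0.
  x = 2: f_y(2, y) = 6*y**2 + 14*y + 8; vanishes at y ∈ {-1}. (2, -1): f_x = 27 ≠ 0.
  x = 3: f_y(3, y) = 6*y**2 + 14*y + 8; vanishes at y ∈ {-1}. (3, -1): f_x = 48 ≠ 0.
  x = 4: f_y(4, y) = 6*y**2 + 14*y + 8; vanishes at y ∈ {-1}. (4, -1): f_x = 75 ≠ 0.
Only singular point on the grid: (-1, -1).
Classify: substitute x = -1 + u, y = -1 + v and expand: f = u**3 + 2*v**3 + v**2.
No constant or linear terms (consistent with a singular point). Quadratic part: v**2. Cubic part: u**3 + 2*v**3.
The quadratic part v**2 is a perfect square, so there is a single (double) tangent line v = 0, i.e. y = -1. Restricting the cubic part to that line (v = 0) leaves u**3 ≠ 0, so f is not divisible by v and the branch is v² ≈ -u**3 to lowest order — this is a cusp.
Classification: cusp.


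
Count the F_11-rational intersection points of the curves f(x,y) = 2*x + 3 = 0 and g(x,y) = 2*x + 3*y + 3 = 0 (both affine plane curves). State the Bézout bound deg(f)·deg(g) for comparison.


Common zeros: {(4, 0)}; count = 1; Bézout bound = 1.

deg(f) = 1, deg(g) = 1, so Bézout bound = 1.
Scan x ∈ F_11. For each x, list the y ∈ F_11 with f(x, y) ≡ 0 and those with g(x, y) ≡ 0 (mod 11); the common zeros in that column are the intersection.
  x = 0: f ≡ 0 at y ∈ ∅; g ≡ 0 at y ∈ {10}; common: ∅.
  x = 1: f ≡ 0 at y ∈ ∅; g ≡ 0 at y ∈ {2}; common: ∅.
  x = 2: f ≡ 0 at y ∈ ∅; g ≡ 0 at y ∈ {5}; common: ∅.
  x = 3: f ≡ 0 at y ∈ ∅; g ≡ 0 at y ∈ {8}; common: ∅.
  x = 4: f ≡ 0 at y ∈ {0, 1, 2, 3, 4, 5, 6, 7, 8, 9, 10}; g ≡ 0 at y ∈ {0}; common: {0}.
  x = 5: f ≡ 0 at y ∈ ∅; g ≡ 0 at y ∈ {3}; common: ∅.
  x = 6: f ≡ 0 at y ∈ ∅; g ≡ 0 at y ∈ {6}; common: ∅.
  x = 7: f ≡ 0 at y ∈ ∅; g ≡ 0 at y ∈ {9}; common: ∅.
  x = 8: f ≡ 0 at y ∈ ∅; g ≡ 0 at y ∈ {1}; common: ∅.
  x = 9: f ≡ 0 at y ∈ ∅; g ≡ 0 at y ∈ {4}; common: ∅.
  x = 10: f ≡ 0 at y ∈ ∅; g ≡ 0 at y ∈ {7}; common: ∅.
Collecting: common zeros = {(4, 0)}, so the count is 1.
Comparison with the Bézout bound: 1 ≤ 1 = deg(f)·deg(g), as expected for curves with no common component (the bound is attained).


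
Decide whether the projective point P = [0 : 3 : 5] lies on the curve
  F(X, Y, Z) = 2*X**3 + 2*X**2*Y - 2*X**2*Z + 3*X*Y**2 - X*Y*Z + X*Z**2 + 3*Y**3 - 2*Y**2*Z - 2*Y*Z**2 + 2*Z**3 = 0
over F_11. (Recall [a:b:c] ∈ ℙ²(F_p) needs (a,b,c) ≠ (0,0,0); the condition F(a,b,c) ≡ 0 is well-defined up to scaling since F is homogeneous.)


F(0,3,5) ≡ 3 (mod 11); P is NOT on the curve.

Evaluate F(0, 3, 5) term-by-term (mod 11).
  2*X**3 ↦ 2·0·1·1 = 0
  2*X**2*Y ↦ 2·0·3·1 = 0
  -2*X**2*Z ↦ -2·0·1·5 = 0
  3*X*Y**2 ↦ 3·0·9·1 = 0
  -X*Y*Z ↦ -1·0·3·5 = 0
  X*Z**2 ↦ 1·0·1·25 = 0
  3*Y**3 ↦ 3·1·27·1 = 81
  -2*Y**2*Z ↦ -2·1·9·5 = -90
  -2*Y*Z**2 ↦ -2·1·3·25 = -150
  2*Z**3 ↦ 2·1·1·125 = 250
Sum: F(0, 3, 5) = (0) + (0) + (0) + (0) + (0) + (0) + (81) + (-90) + (-150) + (250) = 91.
Reducing mod 11: 91 ≡ 3 (mod 11).
Since F(a, b, c) ≡ 3 ≠ 0 (mod 11), P does NOT lie on the curve.


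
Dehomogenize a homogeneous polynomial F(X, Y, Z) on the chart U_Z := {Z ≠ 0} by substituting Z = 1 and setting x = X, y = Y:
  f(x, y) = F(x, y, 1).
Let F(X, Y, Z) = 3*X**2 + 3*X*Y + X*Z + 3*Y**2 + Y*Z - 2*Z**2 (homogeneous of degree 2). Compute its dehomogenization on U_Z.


f(x, y) = 3*x**2 + 3*x*y + x + 3*y**2 + y - 2

On U_Z we set Z = 1. Each monomial c·X^i·Y^j·Z^k in F becomes c·x^i·y^j·1^k = c·x^i·y^j.
Substituting Z = 1: F(X, Y, 1) = 3*x**2 + 3*x*y + x + 3*y**2 + y - 2.
Note: deg(f) ≤ deg(F) = 2; strict inequality happens when F is divisible by Z (lost terms).


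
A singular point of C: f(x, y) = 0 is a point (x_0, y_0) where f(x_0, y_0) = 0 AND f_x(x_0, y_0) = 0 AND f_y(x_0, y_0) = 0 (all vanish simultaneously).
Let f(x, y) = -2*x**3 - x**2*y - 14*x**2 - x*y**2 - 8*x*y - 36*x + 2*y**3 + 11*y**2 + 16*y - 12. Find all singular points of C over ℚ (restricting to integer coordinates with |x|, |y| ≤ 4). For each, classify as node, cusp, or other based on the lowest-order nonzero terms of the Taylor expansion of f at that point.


Singular points: {(-2, -2)}; classification: cusp.

Compute partial derivatives:
  f_x = -6*x**2 - 2*x*y - 28*x - y**2 - 8*y - 36.
  f_y = -x**2 - 2*x*y - 8*x + 6*y**2 + 22*y + 16.
Scan x_0 ∈ {−4, ..., 4}. For each x_0, f_y(x_0, y) is a polynomial in y; find its integer roots y ∈ {−4, ..., 4}, then test f_x and f at those candidates.
  x = -4: f_y(-4, y) = 6*y**2 + 30*y + 32; no integer root y with |y| ≤ 4.
  x = -3: f_y(-3, y) = 6*y**2 + 28*y + 31; no integer root y with |y| ≤ 4.
  x = -2: f_y(-2, y) = 6*y**2 + 26*y + 28; vanishes at y ∈ {-2}. (-2, -2): f_x = 0, f = 0 — SINGULAR.
  x = -1: f_y(-1, y) = 6*y**2 + 24*y + 23; no integer root y with |y| ≤ 4.
  x = 0: f_y(0, y) = 6*y**2 + 22*y + 16; vanishes at y ∈ {-1}. (0, -1): f_x = -29 ≠ 0.
  x = 1: f_y(1, y) = 6*y**2 + 20*y + 7; no integer root y with |y| ≤ 4.
  x = 2: f_y(2, y) = 6*y**2 + 18*y - 4; no integer root y with |y| ≤ 4.
  x = 3: f_y(3, y) = 6*y**2 + 16*y - 17; no integer root y with |y| ≤ 4.
  x = 4: f_y(4, y) = 6*y**2 + 14*y - 32; no integer root y with |y| ≤ 4.
Only singular point on the grid: (-2, -2).
Classify: substitute x = -2 + u, y = -2 + v and expand: f = -2*u**3 - u**2*v - u*v**2 + 2*v**3 + v**2.
No constant or linear terms (consistent with a singular point). Quadratic part: v**2. Cubic part: -2*u**3 - u**2*v - u*v**2 + 2*v**3.
The quadratic part v**2 is a perfect square, so there is a single (double) tangent line v = 0, i.e. y = -2. Restricting the cubic part to that line (v = 0) leaves -2*u**3 ≠ 0, so f is not divisible by v and the branch is v² ≈ 2*u**3 to lowest order — this is a cusp.
Classification: cusp.


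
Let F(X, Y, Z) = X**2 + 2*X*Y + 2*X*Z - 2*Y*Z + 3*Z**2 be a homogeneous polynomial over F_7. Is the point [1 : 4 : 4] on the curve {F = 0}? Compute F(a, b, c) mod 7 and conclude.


F(1,4,4) ≡ 5 (mod 7); P is NOT on the curve.

Evaluate F(1, 4, 4) term-by-term (mod 7).
  X**2 ↦ 1·1·1·1 = 1
  2*X*Y ↦ 2·1·4·1 = 8
  2*X*Z ↦ 2·1·1·4 = 8
  -2*Y*Z ↦ -2·1·4·4 = -32
  3*Z**2 ↦ 3·1·1·16 = 48
Sum: F(1, 4, 4) = (1) + (8) + (8) + (-32) + (48) = 33.
Reducing mod 7: 33 ≡ 5 (mod 7).
Since F(a, b, c) ≡ 5 ≠ 0 (mod 7), P does NOT lie on the curve.


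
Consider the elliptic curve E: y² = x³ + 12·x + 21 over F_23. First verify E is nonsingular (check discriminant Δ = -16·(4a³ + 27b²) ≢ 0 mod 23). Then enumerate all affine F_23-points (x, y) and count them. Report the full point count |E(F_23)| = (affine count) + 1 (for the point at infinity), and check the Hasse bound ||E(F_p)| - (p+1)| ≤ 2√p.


Affine points = {(4, 8), (4, 15), (8, 10), (8, 13), (11, 9), (11, 14), (14, 9), (14, 14), (16, 10), (16, 13), (17, 3), (17, 20), (19, 1), (19, 22), (20, 2), (20, 21), (21, 9), (21, 14), (22, 10), (22, 13)}; affine count = 20; |E(F_23)| = 21.

Discriminant check: Δ ∝ 4a³ + 27b² = 4·12³ + 27·21² = 4·1728 + 27·441 ≡ 5 (mod 23). Nonzero ⇒ E is nonsingular.
For each x ∈ F_23, compute rhs = x³ + 12·x + 21 mod 23, then count y ∈ F_23 with y² ≡ rhs.
  x = 0: rhs = 21, matching y values: none (0 points).
  x = 1: rhs = 11, matching y values: none (0 points).
  x = 2: rhs = 7, matching y values: none (0 points).
  x = 3: rhs = 15, matching y values: none (0 points).
  x = 4: rhs = 18, matching y values: 8, 15 (2 points).
  x = 5: rhs = 22, matching y values: none (0 points).
  x = 6: rhs = 10, matching y values: none (0 points).
  x = 7: rhs = 11, matching y values: none (0 points).
  x = 8: rhs = 8, matching y values: 10, 13 (2 points).
  x = 9: rhs = 7, matching y values: none (0 points).
  x = 10: rhs = 14, matching y values: none (0 points).
  x = 11: rhs = 12, matching y values: 9, 14 (2 points).
  x = 12: rhs = 7, matching y values: none (0 points).
  x = 13: rhs = 5, matching y values: none (0 points).
  x = 14: rhs = 12, matching y values: 9, 14 (2 points).
  x = 15: rhs = 11, matching y values: none (0 points).
  x = 16: rhs = 8, matching y values: 10, 13 (2 points).
  x = 17: rhs = 9, matching y values: 3, 20 (2 points).
  x = 18: rhs = 20, matching y values: none (0 points).
  x = 19: rhs = 1, matching y values: 1, 22 (2 points).
  x = 20: rhs = 4, matching y values: 2, 21 (2 points).
  x = 21: rhs = 12, matching y values: 9, 14 (2 points).
  x = 22: rhs = 8, matching y values: 10, 13 (2 points).
Total affine count: 20.
Full point count |E(F_23)| = 20 + 1 = 21.
Hasse bound: |21 − (23+1)| = |-3| = 3 ≤ 2√23 ≈ 9.5917 ✓.
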